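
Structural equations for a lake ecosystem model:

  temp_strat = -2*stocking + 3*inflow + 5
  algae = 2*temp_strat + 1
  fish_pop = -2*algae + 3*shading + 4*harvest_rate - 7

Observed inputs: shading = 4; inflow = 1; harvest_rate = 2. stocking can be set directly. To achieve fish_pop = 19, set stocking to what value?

Substituting into the temp_strat equation gives temp_strat = -2*stocking + 8.
Substituting into the algae equation gives algae = -4*stocking + 17.
fish_pop becomes 8*stocking - 21.
Solve 8*stocking - 21 = 19: stocking = (19 + 21) / 8 = 5.

stocking = 5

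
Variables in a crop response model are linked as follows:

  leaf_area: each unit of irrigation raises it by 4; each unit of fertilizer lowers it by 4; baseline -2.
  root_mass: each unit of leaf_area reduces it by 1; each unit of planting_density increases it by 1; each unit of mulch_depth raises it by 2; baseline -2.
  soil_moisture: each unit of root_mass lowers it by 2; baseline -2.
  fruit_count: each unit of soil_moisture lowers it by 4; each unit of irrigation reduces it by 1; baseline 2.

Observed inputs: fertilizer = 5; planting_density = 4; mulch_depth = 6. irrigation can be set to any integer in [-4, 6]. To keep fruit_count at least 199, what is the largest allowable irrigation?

irrigation = 3

Substituting into the leaf_area equation gives leaf_area = 4*irrigation - 22.
Substituting into the root_mass equation gives root_mass = -4*irrigation + 36.
So soil_moisture = 8*irrigation - 74.
Substituting into the fruit_count equation gives fruit_count = -33*irrigation + 298.
Require -33*irrigation + 298 ≥ 199, so irrigation ≤ 3.
The largest integer in [-4, 6] satisfying this is 3.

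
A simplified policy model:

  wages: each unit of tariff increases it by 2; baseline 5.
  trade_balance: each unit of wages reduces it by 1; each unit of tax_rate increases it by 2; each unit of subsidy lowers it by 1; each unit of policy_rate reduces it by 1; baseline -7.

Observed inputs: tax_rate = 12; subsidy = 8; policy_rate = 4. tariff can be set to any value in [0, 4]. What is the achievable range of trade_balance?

Substituting into the trade_balance equation gives trade_balance = -2*tariff.
Linear in tariff, so extremes are at the endpoints: tariff = 0 gives trade_balance = 0; tariff = 4 gives trade_balance = -8.

-8 to 0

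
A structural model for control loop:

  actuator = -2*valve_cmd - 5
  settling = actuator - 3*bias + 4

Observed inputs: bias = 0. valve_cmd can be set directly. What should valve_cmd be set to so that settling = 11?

valve_cmd = -6

Substituting into the settling equation gives settling = -2*valve_cmd - 1.
Solve -2*valve_cmd - 1 = 11: valve_cmd = (11 + 1) / -2 = -6.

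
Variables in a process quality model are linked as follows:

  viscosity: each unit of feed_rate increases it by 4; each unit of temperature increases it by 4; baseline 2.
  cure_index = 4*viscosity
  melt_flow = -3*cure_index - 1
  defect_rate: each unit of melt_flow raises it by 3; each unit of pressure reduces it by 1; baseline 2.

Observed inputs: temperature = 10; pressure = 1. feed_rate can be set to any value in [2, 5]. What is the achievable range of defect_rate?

Substituting into the viscosity equation gives viscosity = 4*feed_rate + 42.
Substituting into the cure_index equation gives cure_index = 16*feed_rate + 168.
Substituting into the melt_flow equation gives melt_flow = -48*feed_rate - 505.
Substituting into the defect_rate equation gives defect_rate = -144*feed_rate - 1514.
Linear in feed_rate, so extremes are at the endpoints: feed_rate = 2 gives defect_rate = -1802; feed_rate = 5 gives defect_rate = -2234.

-2234 to -1802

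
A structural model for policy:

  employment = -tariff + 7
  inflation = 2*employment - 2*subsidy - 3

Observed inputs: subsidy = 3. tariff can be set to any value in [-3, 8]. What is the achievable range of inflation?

Substituting into the inflation equation gives inflation = -2*tariff + 5.
Linear in tariff, so extremes are at the endpoints: tariff = -3 gives inflation = 11; tariff = 8 gives inflation = -11.

-11 to 11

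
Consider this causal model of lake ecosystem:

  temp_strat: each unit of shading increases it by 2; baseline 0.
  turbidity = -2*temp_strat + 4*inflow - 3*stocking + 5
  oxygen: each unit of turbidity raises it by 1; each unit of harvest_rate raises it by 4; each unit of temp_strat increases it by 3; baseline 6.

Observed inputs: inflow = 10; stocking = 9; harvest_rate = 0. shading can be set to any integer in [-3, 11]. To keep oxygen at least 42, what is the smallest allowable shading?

shading = 9

Substituting into the turbidity equation gives turbidity = -4*shading + 18.
oxygen becomes 2*shading + 24.
Require 2*shading + 24 ≥ 42, so shading ≥ 9.
The smallest integer in [-3, 11] satisfying this is 9.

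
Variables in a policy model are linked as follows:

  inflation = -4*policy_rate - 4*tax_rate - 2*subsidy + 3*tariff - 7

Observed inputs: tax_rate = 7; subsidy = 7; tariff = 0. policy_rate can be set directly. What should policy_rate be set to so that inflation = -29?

Substituting into the inflation equation gives inflation = -4*policy_rate - 49.
Solve -4*policy_rate - 49 = -29: policy_rate = (-29 + 49) / -4 = -5.

policy_rate = -5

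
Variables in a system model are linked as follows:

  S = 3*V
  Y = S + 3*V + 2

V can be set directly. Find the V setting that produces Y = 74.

V = 12

Substituting into the Y equation gives Y = 6*V + 2.
Solve 6*V + 2 = 74: V = (74 - 2) / 6 = 12.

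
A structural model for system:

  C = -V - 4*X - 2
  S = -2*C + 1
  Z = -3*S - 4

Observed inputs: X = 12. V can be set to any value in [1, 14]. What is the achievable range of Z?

-391 to -313

Substituting into the C equation gives C = -V - 50.
Substituting into the S equation gives S = 2*V + 101.
Z becomes -6*V - 307.
Linear in V, so extremes are at the endpoints: V = 1 gives Z = -313; V = 14 gives Z = -391.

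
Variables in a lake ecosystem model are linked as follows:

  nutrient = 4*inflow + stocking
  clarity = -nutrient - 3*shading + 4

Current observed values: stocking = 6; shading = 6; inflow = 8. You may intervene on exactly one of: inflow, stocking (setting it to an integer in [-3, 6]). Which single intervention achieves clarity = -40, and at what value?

set inflow = 5

Intervening on inflow: with other inputs at their observed values, clarity = -4*inflow - 20. Solving for -40 gives inflow = 5, within [-3, 6].
Intervening on stocking: clarity = -stocking - 46. Reaching -40 requires stocking = -6, outside [-3, 6].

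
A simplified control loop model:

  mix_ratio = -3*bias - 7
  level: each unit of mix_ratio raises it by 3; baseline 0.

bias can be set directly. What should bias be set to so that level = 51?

bias = -8

Substituting into the level equation gives level = -9*bias - 21.
Solve -9*bias - 21 = 51: bias = (51 + 21) / -9 = -8.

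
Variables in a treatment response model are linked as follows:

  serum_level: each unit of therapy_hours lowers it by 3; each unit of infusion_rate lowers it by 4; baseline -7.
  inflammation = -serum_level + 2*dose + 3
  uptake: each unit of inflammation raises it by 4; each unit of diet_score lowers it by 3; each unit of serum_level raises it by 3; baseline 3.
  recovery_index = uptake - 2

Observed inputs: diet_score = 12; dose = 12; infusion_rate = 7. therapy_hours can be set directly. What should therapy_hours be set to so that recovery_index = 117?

Substituting into the serum_level equation gives serum_level = -3*therapy_hours - 35.
Substituting into the inflammation equation gives inflammation = 3*therapy_hours + 62.
So uptake = 3*therapy_hours + 110.
So recovery_index = 3*therapy_hours + 108.
Solve 3*therapy_hours + 108 = 117: therapy_hours = (117 - 108) / 3 = 3.

therapy_hours = 3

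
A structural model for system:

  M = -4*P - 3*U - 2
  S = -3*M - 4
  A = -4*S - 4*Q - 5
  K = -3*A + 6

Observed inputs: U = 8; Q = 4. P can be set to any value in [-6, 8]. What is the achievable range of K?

93 to 2109

Substituting into the M equation gives M = -4*P - 26.
S becomes 12*P + 74.
So A = -48*P - 317.
Substituting into the K equation gives K = 144*P + 957.
Linear in P, so extremes are at the endpoints: P = -6 gives K = 93; P = 8 gives K = 2109.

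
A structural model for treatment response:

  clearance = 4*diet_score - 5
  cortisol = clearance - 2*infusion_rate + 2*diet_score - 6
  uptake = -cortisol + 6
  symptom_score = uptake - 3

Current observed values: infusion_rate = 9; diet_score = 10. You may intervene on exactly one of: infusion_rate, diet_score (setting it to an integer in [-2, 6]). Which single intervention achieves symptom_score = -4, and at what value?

Intervening on infusion_rate: symptom_score = 2*infusion_rate - 46. Reaching -4 requires infusion_rate = 21, outside [-2, 6].
Intervening on diet_score: with other inputs at their observed values, symptom_score = -6*diet_score + 32. Solving for -4 gives diet_score = 6, within [-2, 6].

set diet_score = 6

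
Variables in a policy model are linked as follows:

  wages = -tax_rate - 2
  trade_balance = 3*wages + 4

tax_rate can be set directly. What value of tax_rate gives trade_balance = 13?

Substituting into the trade_balance equation gives trade_balance = -3*tax_rate - 2.
Solve -3*tax_rate - 2 = 13: tax_rate = (13 + 2) / -3 = -5.

tax_rate = -5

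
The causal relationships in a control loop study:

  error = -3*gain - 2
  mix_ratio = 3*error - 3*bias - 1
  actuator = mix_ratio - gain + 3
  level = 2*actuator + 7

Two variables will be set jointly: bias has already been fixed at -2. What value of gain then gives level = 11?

gain = 0

With bias held at -2:
Substituting into the mix_ratio equation gives mix_ratio = -9*gain - 1.
actuator becomes -10*gain + 2.
Substituting into the level equation gives level = -20*gain + 11.
Solve -20*gain + 11 = 11: gain = (11 - 11) / -20 = 0.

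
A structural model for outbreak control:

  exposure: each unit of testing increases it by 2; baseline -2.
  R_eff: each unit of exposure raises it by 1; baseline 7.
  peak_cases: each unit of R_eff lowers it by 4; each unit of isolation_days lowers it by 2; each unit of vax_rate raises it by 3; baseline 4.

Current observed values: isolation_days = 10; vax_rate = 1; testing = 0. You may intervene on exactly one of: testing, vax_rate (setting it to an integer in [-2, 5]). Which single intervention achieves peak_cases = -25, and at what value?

set testing = -1

Intervening on testing: with other inputs at their observed values, peak_cases = -8*testing - 33. Solving for -25 gives testing = -1, within [-2, 5].
Intervening on vax_rate: peak_cases = 3*vax_rate - 36. Reaching -25 requires vax_rate = 11/3, not an integer.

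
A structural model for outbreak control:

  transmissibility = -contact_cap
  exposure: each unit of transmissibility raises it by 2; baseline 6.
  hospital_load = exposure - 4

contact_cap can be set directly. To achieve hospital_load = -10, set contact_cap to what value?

contact_cap = 6

Substituting into the exposure equation gives exposure = -2*contact_cap + 6.
hospital_load becomes -2*contact_cap + 2.
Solve -2*contact_cap + 2 = -10: contact_cap = (-10 - 2) / -2 = 6.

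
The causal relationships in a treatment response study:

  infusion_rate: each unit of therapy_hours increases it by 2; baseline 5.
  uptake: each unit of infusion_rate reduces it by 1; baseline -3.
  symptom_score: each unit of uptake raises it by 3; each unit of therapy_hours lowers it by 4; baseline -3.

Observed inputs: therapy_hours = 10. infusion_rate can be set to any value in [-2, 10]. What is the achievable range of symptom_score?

Intervening on infusion_rate fixes its value directly, overriding its dependence on therapy_hours.
Substituting into the symptom_score equation gives symptom_score = -3*infusion_rate - 52.
Linear in infusion_rate, so extremes are at the endpoints: infusion_rate = -2 gives symptom_score = -46; infusion_rate = 10 gives symptom_score = -82.

-82 to -46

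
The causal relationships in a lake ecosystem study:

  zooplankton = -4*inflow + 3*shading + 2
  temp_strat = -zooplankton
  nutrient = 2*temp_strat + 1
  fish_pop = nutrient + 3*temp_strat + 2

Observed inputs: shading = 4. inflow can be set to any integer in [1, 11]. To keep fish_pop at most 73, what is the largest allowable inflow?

inflow = 7

Substituting into the zooplankton equation gives zooplankton = -4*inflow + 14.
So temp_strat = 4*inflow - 14.
So nutrient = 8*inflow - 27.
Substituting into the fish_pop equation gives fish_pop = 20*inflow - 67.
Require 20*inflow - 67 ≤ 73, so inflow ≤ 7.
The largest integer in [1, 11] satisfying this is 7.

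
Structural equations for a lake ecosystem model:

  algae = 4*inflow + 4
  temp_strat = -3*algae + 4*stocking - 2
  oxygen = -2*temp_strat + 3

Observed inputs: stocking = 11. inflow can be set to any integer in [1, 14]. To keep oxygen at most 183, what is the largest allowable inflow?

Substituting into the temp_strat equation gives temp_strat = -12*inflow + 30.
Substituting into the oxygen equation gives oxygen = 24*inflow - 57.
Require 24*inflow - 57 ≤ 183, so inflow ≤ 10.
The largest integer in [1, 14] satisfying this is 10.

inflow = 10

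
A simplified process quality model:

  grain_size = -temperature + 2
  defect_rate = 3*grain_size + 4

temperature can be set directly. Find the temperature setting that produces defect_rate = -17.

Substituting into the defect_rate equation gives defect_rate = -3*temperature + 10.
Solve -3*temperature + 10 = -17: temperature = (-17 - 10) / -3 = 9.

temperature = 9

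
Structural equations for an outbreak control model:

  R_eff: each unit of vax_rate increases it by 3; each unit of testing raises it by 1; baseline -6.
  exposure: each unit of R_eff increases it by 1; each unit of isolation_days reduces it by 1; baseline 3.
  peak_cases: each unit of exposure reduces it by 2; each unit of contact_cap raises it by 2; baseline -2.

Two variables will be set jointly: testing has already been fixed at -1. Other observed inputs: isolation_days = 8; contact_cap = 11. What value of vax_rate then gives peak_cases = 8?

With testing held at -1:
Substituting into the R_eff equation gives R_eff = 3*vax_rate - 7.
exposure becomes 3*vax_rate - 12.
Substituting into the peak_cases equation gives peak_cases = -6*vax_rate + 44.
Solve -6*vax_rate + 44 = 8: vax_rate = (8 - 44) / -6 = 6.

vax_rate = 6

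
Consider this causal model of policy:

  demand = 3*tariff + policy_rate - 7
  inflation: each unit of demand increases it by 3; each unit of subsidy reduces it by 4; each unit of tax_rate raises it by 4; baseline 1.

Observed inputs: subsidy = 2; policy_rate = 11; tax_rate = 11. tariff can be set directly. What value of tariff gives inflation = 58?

Substituting into the demand equation gives demand = 3*tariff + 4.
So inflation = 9*tariff + 49.
Solve 9*tariff + 49 = 58: tariff = (58 - 49) / 9 = 1.

tariff = 1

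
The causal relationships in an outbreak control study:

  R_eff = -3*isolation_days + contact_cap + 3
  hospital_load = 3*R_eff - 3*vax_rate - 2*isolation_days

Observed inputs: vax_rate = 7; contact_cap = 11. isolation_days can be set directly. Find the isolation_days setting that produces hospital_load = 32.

Substituting into the R_eff equation gives R_eff = -3*isolation_days + 14.
So hospital_load = -11*isolation_days + 21.
Solve -11*isolation_days + 21 = 32: isolation_days = (32 - 21) / -11 = -1.

isolation_days = -1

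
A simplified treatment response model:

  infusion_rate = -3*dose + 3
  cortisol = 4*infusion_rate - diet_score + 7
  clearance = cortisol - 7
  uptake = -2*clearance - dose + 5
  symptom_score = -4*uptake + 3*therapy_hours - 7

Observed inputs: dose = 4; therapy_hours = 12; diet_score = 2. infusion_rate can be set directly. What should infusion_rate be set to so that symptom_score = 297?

infusion_rate = 9

Intervening on infusion_rate fixes its value directly, overriding its dependence on dose.
Substituting into the cortisol equation gives cortisol = 4*infusion_rate + 5.
This gives clearance = 4*infusion_rate - 2.
So uptake = -8*infusion_rate + 5.
symptom_score becomes 32*infusion_rate + 9.
Solve 32*infusion_rate + 9 = 297: infusion_rate = (297 - 9) / 32 = 9.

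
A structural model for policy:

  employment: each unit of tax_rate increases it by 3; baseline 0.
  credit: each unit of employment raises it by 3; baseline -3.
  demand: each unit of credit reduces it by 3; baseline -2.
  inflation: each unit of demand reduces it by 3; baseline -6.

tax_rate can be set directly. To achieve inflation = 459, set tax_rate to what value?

tax_rate = 6

Substituting into the credit equation gives credit = 9*tax_rate - 3.
Substituting into the demand equation gives demand = -27*tax_rate + 7.
Substituting into the inflation equation gives inflation = 81*tax_rate - 27.
Solve 81*tax_rate - 27 = 459: tax_rate = (459 + 27) / 81 = 6.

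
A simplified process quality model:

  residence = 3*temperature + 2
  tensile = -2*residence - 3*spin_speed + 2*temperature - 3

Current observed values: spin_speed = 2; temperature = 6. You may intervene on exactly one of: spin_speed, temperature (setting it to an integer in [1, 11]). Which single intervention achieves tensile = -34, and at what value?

set spin_speed = 1

Intervening on spin_speed: with other inputs at their observed values, tensile = -3*spin_speed - 31. Solving for -34 gives spin_speed = 1, within [1, 11].
Intervening on temperature: tensile = -4*temperature - 13. Reaching -34 requires temperature = 21/4, not an integer.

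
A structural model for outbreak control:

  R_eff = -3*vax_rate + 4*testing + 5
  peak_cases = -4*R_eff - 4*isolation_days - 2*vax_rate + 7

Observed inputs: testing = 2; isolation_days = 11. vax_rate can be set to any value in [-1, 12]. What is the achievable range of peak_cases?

-99 to 31

Substituting into the R_eff equation gives R_eff = -3*vax_rate + 13.
Substituting into the peak_cases equation gives peak_cases = 10*vax_rate - 89.
Linear in vax_rate, so extremes are at the endpoints: vax_rate = -1 gives peak_cases = -99; vax_rate = 12 gives peak_cases = 31.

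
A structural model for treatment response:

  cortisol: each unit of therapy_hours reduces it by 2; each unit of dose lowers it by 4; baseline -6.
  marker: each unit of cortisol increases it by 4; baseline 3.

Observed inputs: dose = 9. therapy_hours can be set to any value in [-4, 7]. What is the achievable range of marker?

Substituting into the cortisol equation gives cortisol = -2*therapy_hours - 42.
So marker = -8*therapy_hours - 165.
Linear in therapy_hours, so extremes are at the endpoints: therapy_hours = -4 gives marker = -133; therapy_hours = 7 gives marker = -221.

-221 to -133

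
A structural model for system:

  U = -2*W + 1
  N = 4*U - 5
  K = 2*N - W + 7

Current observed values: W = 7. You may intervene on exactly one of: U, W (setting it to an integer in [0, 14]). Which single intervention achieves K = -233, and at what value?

Intervening on U: K = 8*U - 10. Reaching -233 requires U = -223/8, not an integer.
Intervening on W: with other inputs at their observed values, K = -17*W + 5. Solving for -233 gives W = 14, within [0, 14].

set W = 14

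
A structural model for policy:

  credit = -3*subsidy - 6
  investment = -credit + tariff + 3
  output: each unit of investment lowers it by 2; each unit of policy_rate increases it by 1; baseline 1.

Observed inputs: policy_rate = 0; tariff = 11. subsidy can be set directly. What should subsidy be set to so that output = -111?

subsidy = 12

Substituting into the investment equation gives investment = 3*subsidy + 20.
Substituting into the output equation gives output = -6*subsidy - 39.
Solve -6*subsidy - 39 = -111: subsidy = (-111 + 39) / -6 = 12.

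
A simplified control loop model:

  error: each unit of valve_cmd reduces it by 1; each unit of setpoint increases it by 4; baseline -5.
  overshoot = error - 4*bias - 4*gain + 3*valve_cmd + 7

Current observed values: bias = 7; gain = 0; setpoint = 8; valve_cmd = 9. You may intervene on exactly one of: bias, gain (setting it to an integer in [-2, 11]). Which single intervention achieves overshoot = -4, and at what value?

Intervening on bias: overshoot = -4*bias + 52. Reaching -4 requires bias = 14, outside [-2, 11].
Intervening on gain: with other inputs at their observed values, overshoot = -4*gain + 24. Solving for -4 gives gain = 7, within [-2, 11].

set gain = 7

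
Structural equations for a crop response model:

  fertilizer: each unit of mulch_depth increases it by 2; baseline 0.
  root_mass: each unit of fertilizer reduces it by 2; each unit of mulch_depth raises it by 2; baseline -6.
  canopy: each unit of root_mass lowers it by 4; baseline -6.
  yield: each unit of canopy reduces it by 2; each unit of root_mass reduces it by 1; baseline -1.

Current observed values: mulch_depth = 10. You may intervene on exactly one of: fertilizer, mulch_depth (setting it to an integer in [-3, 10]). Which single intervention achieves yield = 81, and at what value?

Intervening on fertilizer: with other inputs at their observed values, yield = -14*fertilizer + 109. Solving for 81 gives fertilizer = 2, within [-3, 10].
Intervening on mulch_depth: yield = -14*mulch_depth - 31. Reaching 81 requires mulch_depth = -8, outside [-3, 10].

set fertilizer = 2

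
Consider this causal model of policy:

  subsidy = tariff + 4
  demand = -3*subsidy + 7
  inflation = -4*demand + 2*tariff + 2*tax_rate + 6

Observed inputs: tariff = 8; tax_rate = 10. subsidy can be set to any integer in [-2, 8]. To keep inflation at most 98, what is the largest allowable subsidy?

Intervening on subsidy fixes its value directly, overriding its dependence on tariff.
Substituting into the inflation equation gives inflation = 12*subsidy + 14.
Require 12*subsidy + 14 ≤ 98, so subsidy ≤ 7.
The largest integer in [-2, 8] satisfying this is 7.

subsidy = 7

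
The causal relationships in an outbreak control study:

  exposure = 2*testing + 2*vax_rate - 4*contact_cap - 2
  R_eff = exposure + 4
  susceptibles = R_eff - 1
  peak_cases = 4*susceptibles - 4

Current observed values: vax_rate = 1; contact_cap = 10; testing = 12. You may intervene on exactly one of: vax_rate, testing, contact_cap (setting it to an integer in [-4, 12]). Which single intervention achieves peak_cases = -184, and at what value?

Intervening on vax_rate: peak_cases = 8*vax_rate - 64. Reaching -184 requires vax_rate = -15, outside [-4, 12].
Intervening on testing: with other inputs at their observed values, peak_cases = 8*testing - 152. Solving for -184 gives testing = -4, within [-4, 12].
Intervening on contact_cap: peak_cases = -16*contact_cap + 104. Reaching -184 requires contact_cap = 18, outside [-4, 12].

set testing = -4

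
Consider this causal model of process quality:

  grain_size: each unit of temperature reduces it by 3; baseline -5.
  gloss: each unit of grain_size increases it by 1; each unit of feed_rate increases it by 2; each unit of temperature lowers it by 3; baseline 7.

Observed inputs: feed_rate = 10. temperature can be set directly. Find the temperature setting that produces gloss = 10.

Substituting into the gloss equation gives gloss = -6*temperature + 22.
Solve -6*temperature + 22 = 10: temperature = (10 - 22) / -6 = 2.

temperature = 2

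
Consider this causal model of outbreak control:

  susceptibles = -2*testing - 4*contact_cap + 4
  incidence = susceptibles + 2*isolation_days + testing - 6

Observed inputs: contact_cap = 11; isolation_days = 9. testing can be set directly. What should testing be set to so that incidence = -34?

testing = 6

Substituting into the susceptibles equation gives susceptibles = -2*testing - 40.
Substituting into the incidence equation gives incidence = -testing - 28.
Solve -testing - 28 = -34: testing = (-34 + 28) / -1 = 6.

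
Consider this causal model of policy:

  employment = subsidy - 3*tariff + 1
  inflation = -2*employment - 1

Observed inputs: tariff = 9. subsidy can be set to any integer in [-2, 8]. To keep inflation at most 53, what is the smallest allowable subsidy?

subsidy = -1

Substituting into the employment equation gives employment = subsidy - 26.
inflation becomes -2*subsidy + 51.
Require -2*subsidy + 51 ≤ 53, so subsidy ≥ -1.
The smallest integer in [-2, 8] satisfying this is -1.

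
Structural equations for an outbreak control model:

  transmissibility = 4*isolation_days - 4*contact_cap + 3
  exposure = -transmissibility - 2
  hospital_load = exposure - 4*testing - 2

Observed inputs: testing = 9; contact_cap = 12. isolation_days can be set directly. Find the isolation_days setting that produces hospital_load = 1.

Substituting into the transmissibility equation gives transmissibility = 4*isolation_days - 45.
This gives exposure = -4*isolation_days + 43.
hospital_load becomes -4*isolation_days + 5.
Solve -4*isolation_days + 5 = 1: isolation_days = (1 - 5) / -4 = 1.

isolation_days = 1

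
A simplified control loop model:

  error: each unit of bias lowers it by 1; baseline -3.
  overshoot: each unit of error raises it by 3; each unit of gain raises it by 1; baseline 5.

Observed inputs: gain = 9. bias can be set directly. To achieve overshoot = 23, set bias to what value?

Substituting into the overshoot equation gives overshoot = -3*bias + 5.
Solve -3*bias + 5 = 23: bias = (23 - 5) / -3 = -6.

bias = -6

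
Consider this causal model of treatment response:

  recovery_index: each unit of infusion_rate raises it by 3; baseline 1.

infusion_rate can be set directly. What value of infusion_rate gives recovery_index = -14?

infusion_rate = -5

Solve 3*infusion_rate + 1 = -14: infusion_rate = (-14 - 1) / 3 = -5.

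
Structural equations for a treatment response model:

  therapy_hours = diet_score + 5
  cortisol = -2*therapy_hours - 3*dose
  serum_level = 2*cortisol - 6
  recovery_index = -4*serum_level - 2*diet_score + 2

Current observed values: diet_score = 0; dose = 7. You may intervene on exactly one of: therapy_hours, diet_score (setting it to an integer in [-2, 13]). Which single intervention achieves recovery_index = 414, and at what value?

Intervening on therapy_hours: recovery_index = 16*therapy_hours + 194. Reaching 414 requires therapy_hours = 55/4, not an integer.
Intervening on diet_score: with other inputs at their observed values, recovery_index = 14*diet_score + 274. Solving for 414 gives diet_score = 10, within [-2, 13].

set diet_score = 10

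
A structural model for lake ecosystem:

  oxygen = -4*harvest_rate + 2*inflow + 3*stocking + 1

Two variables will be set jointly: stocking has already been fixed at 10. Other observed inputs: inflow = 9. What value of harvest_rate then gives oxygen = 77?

harvest_rate = -7

With stocking held at 10:
Substituting into the oxygen equation gives oxygen = -4*harvest_rate + 49.
Solve -4*harvest_rate + 49 = 77: harvest_rate = (77 - 49) / -4 = -7.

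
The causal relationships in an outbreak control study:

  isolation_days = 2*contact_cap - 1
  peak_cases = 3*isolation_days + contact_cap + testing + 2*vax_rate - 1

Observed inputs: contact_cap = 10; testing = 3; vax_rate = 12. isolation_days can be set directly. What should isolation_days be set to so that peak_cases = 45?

isolation_days = 3

Intervening on isolation_days fixes its value directly, overriding its dependence on contact_cap.
Substituting into the peak_cases equation gives peak_cases = 3*isolation_days + 36.
Solve 3*isolation_days + 36 = 45: isolation_days = (45 - 36) / 3 = 3.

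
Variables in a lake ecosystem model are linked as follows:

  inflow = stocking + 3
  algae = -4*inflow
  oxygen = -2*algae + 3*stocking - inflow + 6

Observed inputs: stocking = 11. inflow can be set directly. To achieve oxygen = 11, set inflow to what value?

Intervening on inflow fixes its value directly, overriding its dependence on stocking.
Substituting into the oxygen equation gives oxygen = 7*inflow + 39.
Solve 7*inflow + 39 = 11: inflow = (11 - 39) / 7 = -4.

inflow = -4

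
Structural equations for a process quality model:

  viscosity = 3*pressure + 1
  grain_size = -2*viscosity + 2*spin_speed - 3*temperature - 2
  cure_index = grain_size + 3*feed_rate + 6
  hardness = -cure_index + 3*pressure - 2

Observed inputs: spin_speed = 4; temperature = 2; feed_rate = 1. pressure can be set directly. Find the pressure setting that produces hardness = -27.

pressure = -2

Substituting into the grain_size equation gives grain_size = -6*pressure - 2.
Substituting into the cure_index equation gives cure_index = -6*pressure + 7.
Substituting into the hardness equation gives hardness = 9*pressure - 9.
Solve 9*pressure - 9 = -27: pressure = (-27 + 9) / 9 = -2.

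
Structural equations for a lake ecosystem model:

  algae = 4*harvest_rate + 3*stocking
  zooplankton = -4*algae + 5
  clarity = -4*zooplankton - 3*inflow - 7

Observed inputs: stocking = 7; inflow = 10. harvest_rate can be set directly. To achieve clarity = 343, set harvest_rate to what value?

harvest_rate = 1

Substituting into the algae equation gives algae = 4*harvest_rate + 21.
zooplankton becomes -16*harvest_rate - 79.
Substituting into the clarity equation gives clarity = 64*harvest_rate + 279.
Solve 64*harvest_rate + 279 = 343: harvest_rate = (343 - 279) / 64 = 1.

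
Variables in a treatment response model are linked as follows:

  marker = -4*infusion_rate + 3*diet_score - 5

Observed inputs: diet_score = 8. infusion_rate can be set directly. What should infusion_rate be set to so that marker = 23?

infusion_rate = -1

Substituting into the marker equation gives marker = -4*infusion_rate + 19.
Solve -4*infusion_rate + 19 = 23: infusion_rate = (23 - 19) / -4 = -1.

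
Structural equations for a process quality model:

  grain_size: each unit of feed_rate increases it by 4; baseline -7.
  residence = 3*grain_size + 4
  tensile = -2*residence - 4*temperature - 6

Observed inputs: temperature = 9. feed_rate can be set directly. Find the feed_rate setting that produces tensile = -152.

feed_rate = 6

Substituting into the residence equation gives residence = 12*feed_rate - 17.
Substituting into the tensile equation gives tensile = -24*feed_rate - 8.
Solve -24*feed_rate - 8 = -152: feed_rate = (-152 + 8) / -24 = 6.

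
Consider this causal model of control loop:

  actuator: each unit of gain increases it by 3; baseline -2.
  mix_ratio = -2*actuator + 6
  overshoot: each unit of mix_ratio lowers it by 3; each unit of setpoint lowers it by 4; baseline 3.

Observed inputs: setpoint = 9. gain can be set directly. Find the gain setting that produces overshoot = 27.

Substituting into the mix_ratio equation gives mix_ratio = -6*gain + 10.
This gives overshoot = 18*gain - 63.
Solve 18*gain - 63 = 27: gain = (27 + 63) / 18 = 5.

gain = 5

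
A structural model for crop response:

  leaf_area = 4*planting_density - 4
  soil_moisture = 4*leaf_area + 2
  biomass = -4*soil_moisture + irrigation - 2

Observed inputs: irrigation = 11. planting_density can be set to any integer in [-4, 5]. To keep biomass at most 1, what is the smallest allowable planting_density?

Substituting into the soil_moisture equation gives soil_moisture = 16*planting_density - 14.
Substituting into the biomass equation gives biomass = -64*planting_density + 65.
Require -64*planting_density + 65 ≤ 1, so planting_density ≥ 1.
The smallest integer in [-4, 5] satisfying this is 1.

planting_density = 1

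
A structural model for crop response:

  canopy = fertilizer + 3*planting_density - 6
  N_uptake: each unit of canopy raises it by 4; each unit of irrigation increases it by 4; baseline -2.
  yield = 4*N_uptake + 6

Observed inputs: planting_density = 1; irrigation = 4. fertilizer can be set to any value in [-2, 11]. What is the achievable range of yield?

-18 to 190

Substituting into the canopy equation gives canopy = fertilizer - 3.
Substituting into the N_uptake equation gives N_uptake = 4*fertilizer + 2.
yield becomes 16*fertilizer + 14.
Linear in fertilizer, so extremes are at the endpoints: fertilizer = -2 gives yield = -18; fertilizer = 11 gives yield = 190.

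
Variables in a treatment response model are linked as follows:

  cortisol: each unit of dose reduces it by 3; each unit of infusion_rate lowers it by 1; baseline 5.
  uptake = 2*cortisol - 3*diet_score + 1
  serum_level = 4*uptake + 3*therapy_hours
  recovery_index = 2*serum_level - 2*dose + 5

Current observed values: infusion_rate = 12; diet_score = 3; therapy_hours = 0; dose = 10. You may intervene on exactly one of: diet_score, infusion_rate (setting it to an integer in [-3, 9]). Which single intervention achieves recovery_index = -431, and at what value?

set infusion_rate = -3

Intervening on diet_score: recovery_index = -24*diet_score - 599. Reaching -431 requires diet_score = -7, outside [-3, 9].
Intervening on infusion_rate: with other inputs at their observed values, recovery_index = -16*infusion_rate - 479. Solving for -431 gives infusion_rate = -3, within [-3, 9].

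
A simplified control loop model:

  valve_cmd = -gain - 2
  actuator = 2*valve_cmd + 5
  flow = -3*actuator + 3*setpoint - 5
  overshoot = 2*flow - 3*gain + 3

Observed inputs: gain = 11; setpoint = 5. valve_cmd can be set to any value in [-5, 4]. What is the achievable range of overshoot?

Intervening on valve_cmd fixes its value directly, overriding its dependence on gain.
Substituting into the flow equation gives flow = -6*valve_cmd - 5.
Substituting into the overshoot equation gives overshoot = -12*valve_cmd - 40.
Linear in valve_cmd, so extremes are at the endpoints: valve_cmd = -5 gives overshoot = 20; valve_cmd = 4 gives overshoot = -88.

-88 to 20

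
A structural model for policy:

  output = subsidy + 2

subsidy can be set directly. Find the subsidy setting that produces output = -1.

Solve subsidy + 2 = -1: subsidy = (-1 - 2) / 1 = -3.

subsidy = -3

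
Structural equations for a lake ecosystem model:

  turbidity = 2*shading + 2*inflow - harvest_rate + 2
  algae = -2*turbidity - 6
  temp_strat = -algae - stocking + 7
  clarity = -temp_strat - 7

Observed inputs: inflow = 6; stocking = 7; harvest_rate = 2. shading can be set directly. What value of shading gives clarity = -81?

Substituting into the turbidity equation gives turbidity = 2*shading + 12.
This gives algae = -4*shading - 30.
temp_strat becomes 4*shading + 30.
So clarity = -4*shading - 37.
Solve -4*shading - 37 = -81: shading = (-81 + 37) / -4 = 11.

shading = 11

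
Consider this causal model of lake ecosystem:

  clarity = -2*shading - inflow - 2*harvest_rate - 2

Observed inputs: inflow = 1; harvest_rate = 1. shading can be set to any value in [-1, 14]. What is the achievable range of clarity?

Substituting into the clarity equation gives clarity = -2*shading - 5.
Linear in shading, so extremes are at the endpoints: shading = -1 gives clarity = -3; shading = 14 gives clarity = -33.

-33 to -3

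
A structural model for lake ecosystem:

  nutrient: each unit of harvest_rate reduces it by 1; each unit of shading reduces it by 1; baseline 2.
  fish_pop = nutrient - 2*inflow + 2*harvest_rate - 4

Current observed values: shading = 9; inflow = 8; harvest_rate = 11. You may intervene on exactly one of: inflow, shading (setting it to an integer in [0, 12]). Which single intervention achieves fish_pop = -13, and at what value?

Intervening on inflow: fish_pop = -2*inflow. Reaching -13 requires inflow = 13/2, not an integer.
Intervening on shading: with other inputs at their observed values, fish_pop = -shading - 7. Solving for -13 gives shading = 6, within [0, 12].

set shading = 6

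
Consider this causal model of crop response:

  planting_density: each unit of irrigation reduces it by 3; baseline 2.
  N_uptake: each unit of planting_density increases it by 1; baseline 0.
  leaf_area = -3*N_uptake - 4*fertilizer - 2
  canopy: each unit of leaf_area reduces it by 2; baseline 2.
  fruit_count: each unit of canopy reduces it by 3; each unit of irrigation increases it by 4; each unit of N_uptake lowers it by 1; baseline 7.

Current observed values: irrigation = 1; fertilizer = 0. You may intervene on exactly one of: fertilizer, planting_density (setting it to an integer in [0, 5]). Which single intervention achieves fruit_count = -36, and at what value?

Intervening on fertilizer: with other inputs at their observed values, fruit_count = -24*fertilizer + 12. Solving for -36 gives fertilizer = 2, within [0, 5].
Intervening on planting_density: fruit_count = -19*planting_density - 7. Reaching -36 requires planting_density = 29/19, not an integer.

set fertilizer = 2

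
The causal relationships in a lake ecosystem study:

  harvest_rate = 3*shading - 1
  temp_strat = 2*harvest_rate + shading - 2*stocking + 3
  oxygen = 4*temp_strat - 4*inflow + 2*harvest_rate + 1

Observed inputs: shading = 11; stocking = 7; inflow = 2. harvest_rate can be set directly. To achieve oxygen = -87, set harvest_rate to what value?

Intervening on harvest_rate fixes its value directly, overriding its dependence on shading.
Substituting into the temp_strat equation gives temp_strat = 2*harvest_rate.
Substituting into the oxygen equation gives oxygen = 10*harvest_rate - 7.
Solve 10*harvest_rate - 7 = -87: harvest_rate = (-87 + 7) / 10 = -8.

harvest_rate = -8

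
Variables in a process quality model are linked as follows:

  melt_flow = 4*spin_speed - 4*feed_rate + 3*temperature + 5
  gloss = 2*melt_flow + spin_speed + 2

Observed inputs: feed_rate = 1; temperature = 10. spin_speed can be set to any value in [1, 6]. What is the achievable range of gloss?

73 to 118

Substituting into the melt_flow equation gives melt_flow = 4*spin_speed + 31.
This gives gloss = 9*spin_speed + 64.
Linear in spin_speed, so extremes are at the endpoints: spin_speed = 1 gives gloss = 73; spin_speed = 6 gives gloss = 118.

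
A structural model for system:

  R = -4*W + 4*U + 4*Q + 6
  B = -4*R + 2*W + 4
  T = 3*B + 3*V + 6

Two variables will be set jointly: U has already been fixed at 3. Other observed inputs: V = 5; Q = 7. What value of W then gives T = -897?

With U held at 3:
Substituting into the R equation gives R = -4*W + 46.
Substituting into the B equation gives B = 18*W - 180.
T becomes 54*W - 519.
Solve 54*W - 519 = -897: W = (-897 + 519) / 54 = -7.

W = -7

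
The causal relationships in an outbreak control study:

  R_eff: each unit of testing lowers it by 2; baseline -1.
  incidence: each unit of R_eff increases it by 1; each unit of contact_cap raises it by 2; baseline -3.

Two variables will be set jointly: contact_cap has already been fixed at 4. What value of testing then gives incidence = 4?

With contact_cap held at 4:
Substituting into the incidence equation gives incidence = -2*testing + 4.
Solve -2*testing + 4 = 4: testing = (4 - 4) / -2 = 0.

testing = 0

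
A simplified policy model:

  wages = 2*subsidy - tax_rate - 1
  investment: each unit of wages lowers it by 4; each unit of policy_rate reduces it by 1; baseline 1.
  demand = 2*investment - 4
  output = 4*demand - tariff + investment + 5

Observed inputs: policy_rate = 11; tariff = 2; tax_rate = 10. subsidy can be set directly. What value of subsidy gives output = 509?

subsidy = -3

Substituting into the wages equation gives wages = 2*subsidy - 11.
Substituting into the investment equation gives investment = -8*subsidy + 34.
Substituting into the demand equation gives demand = -16*subsidy + 64.
output becomes -72*subsidy + 293.
Solve -72*subsidy + 293 = 509: subsidy = (509 - 293) / -72 = -3.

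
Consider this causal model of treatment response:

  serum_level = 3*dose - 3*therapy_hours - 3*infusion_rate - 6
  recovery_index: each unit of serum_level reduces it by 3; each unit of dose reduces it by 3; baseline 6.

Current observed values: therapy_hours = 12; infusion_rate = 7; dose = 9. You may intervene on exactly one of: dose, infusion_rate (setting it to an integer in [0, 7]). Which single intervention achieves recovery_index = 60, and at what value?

Intervening on dose: recovery_index = -12*dose + 195. Reaching 60 requires dose = 45/4, not an integer.
Intervening on infusion_rate: with other inputs at their observed values, recovery_index = 9*infusion_rate + 24. Solving for 60 gives infusion_rate = 4, within [0, 7].

set infusion_rate = 4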